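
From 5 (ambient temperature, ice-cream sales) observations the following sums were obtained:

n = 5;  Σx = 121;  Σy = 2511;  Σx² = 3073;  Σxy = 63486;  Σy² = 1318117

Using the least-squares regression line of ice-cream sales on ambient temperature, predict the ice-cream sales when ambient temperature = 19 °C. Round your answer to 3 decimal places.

Sxx = Σx² − (Σx)²/n = 3073 − 2928.2 = 144.8
Sxy = Σxy − (Σx)(Σy)/n = 63486 − 60766.2 = 2719.8
b = Sxy/Sxx = 2719.8/144.8 = 18.783149
a = ȳ − b·x̄ = 502.2 − 18.783149·24.2 = 47.647790
ŷ(19) = a + b·19 = 47.647790 + 18.783149·19 = 404.527624

404.528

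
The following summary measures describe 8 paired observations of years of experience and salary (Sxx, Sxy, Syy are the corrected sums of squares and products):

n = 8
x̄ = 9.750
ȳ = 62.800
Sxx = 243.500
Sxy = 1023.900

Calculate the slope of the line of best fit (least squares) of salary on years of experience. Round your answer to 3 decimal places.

b = Sxy/Sxx = 1023.9/243.5 = 4.204928

4.205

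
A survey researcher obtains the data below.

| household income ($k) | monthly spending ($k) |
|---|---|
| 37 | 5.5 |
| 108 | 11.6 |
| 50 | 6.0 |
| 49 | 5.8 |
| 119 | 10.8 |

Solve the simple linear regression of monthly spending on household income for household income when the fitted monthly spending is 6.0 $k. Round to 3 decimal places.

n = 5, Σx = 363, Σy = 39.7, Σxy = 3325.7, Σx² = 32095
Sxx = Σx² − (Σx)²/n = 32095 − 26353.8 = 5741.2
Sxy = Σxy − (Σx)(Σy)/n = 3325.7 − 2882.22 = 443.48
b = Sxy/Sxx = 443.48/5741.2 = 0.077245
a = ȳ − b·x̄ = 7.94 − 0.077245·72.6 = 2.332000
Set a + b·x = 6.0: x = (6.0 − 2.332000) / 0.077245 = 47.485163

47.485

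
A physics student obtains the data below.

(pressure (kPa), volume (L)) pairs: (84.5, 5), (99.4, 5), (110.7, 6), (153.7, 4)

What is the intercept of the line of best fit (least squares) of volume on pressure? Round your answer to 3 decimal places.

6.815

n = 4, Σx = 448.3, Σy = 20, Σxy = 2198.5, Σx² = 52898.79
Sxx = Σx² − (Σx)²/n = 52898.79 − 50243.2225 = 2655.5675
Sxy = Σxy − (Σx)(Σy)/n = 2198.5 − 2241.5 = -43
b = Sxy/Sxx = -43/2655.5675 = -0.016192
a = ȳ − b·x̄ = 5 − (-0.016192)·112.075 = 6.814763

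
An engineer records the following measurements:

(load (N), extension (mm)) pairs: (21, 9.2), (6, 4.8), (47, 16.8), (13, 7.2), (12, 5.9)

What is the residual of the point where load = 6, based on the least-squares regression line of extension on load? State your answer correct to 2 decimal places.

n = 5, Σx = 99, Σy = 43.9, Σxy = 1176, Σx² = 2999
Sxx = Σx² − (Σx)²/n = 2999 − 1960.2 = 1038.8
Sxy = Σxy − (Σx)(Σy)/n = 1176 − 869.22 = 306.78
b = Sxy/Sxx = 306.78/1038.8 = 0.295322
a = ȳ − b·x̄ = 8.78 − 0.295322·19.8 = 2.932634
ŷ(6) = 2.932634 + 0.295322·6 = 4.704563
residual = y − ŷ = 4.8 − 4.704563 = 0.095437

0.10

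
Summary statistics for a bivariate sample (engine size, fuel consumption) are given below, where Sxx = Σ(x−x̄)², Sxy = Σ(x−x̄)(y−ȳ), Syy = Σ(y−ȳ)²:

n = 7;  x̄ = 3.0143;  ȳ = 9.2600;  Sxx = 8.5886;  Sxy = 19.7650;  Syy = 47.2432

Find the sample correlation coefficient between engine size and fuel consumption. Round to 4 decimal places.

0.9812

r = Sxy/√(Sxx·Syy) = 19.765/√(405.752948) = 19.765/20.143310 = 0.981219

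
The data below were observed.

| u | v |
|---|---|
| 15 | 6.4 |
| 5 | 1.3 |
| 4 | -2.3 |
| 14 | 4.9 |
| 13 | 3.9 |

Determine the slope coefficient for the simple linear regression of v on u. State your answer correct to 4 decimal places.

0.6116

n = 5, Σx = 51, Σy = 14.2, Σxy = 212.6, Σx² = 631
Sxx = Σx² − (Σx)²/n = 631 − 520.2 = 110.8
Sxy = Σxy − (Σx)(Σy)/n = 212.6 − 144.84 = 67.76
b = Sxy/Sxx = 67.76/110.8 = 0.611552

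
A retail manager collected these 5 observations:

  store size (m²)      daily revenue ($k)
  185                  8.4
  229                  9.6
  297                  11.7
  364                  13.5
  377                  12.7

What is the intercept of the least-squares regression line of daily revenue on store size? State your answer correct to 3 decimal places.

3.921

n = 5, Σx = 1452, Σy = 55.9, Σxy = 16929.2, Σx² = 449500
Sxx = Σx² − (Σx)²/n = 449500 − 421660.8 = 27839.2
Sxy = Σxy − (Σx)(Σy)/n = 16929.2 − 16233.36 = 695.84
b = Sxy/Sxx = 695.84/27839.2 = 0.024995
a = ȳ − b·x̄ = 11.18 − 0.024995·290.4 = 3.921460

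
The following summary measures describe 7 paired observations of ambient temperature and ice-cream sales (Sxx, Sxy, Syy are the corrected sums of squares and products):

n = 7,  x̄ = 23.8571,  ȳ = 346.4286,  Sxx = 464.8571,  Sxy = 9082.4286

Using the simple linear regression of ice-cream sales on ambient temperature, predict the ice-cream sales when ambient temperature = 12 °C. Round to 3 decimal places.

b = Sxy/Sxx = 9082.4286/464.8571 = 19.538109
a = ȳ − b·x̄ = 346.4286 − 19.538109·23.8571 = -119.694016
ŷ(12) = a + b·12 = -119.694016 + 19.538109·12 = 114.763290

114.763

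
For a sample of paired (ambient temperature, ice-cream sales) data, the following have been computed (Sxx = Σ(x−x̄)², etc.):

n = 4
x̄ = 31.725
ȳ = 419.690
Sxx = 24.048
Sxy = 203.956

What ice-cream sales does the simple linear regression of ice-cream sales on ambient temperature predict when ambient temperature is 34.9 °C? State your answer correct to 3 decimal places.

446.618

b = Sxy/Sxx = 203.956/24.048 = 8.481204
a = ȳ − b·x̄ = 419.69 − 8.481204·31.725 = 150.623795
ŷ(34.9) = a + b·34.9 = 150.623795 + 8.481204·34.9 = 446.617824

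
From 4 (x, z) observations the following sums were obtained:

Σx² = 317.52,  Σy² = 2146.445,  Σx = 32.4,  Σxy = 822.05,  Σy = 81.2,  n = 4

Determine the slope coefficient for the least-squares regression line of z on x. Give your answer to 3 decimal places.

Sxx = Σx² − (Σx)²/n = 317.52 − 262.44 = 55.08
Sxy = Σxy − (Σx)(Σy)/n = 822.05 − 657.72 = 164.33
b = Sxy/Sxx = 164.33/55.08 = 2.983479

2.983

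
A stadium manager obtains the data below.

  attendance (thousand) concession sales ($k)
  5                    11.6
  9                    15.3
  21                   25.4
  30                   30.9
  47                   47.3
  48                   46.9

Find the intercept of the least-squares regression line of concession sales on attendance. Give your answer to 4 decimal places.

n = 6, Σx = 160, Σy = 177.4, Σxy = 6130.4, Σx² = 5960
Sxx = Σx² − (Σx)²/n = 5960 − 4266.666667 = 1693.333333
Sxy = Σxy − (Σx)(Σy)/n = 6130.4 − 4730.666667 = 1399.733333
b = Sxy/Sxx = 1399.733333/1693.333333 = 0.826614
a = ȳ − b·x̄ = 29.566667 − 0.826614·26.666667 = 7.523622

7.5236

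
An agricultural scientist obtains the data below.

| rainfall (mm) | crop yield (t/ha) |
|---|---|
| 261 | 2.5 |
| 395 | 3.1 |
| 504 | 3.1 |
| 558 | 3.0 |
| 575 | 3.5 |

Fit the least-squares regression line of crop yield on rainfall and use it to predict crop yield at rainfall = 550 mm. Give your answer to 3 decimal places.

3.247

n = 5, Σx = 2293, Σy = 15.2, Σxy = 7125.9, Σx² = 1120151
Sxx = Σx² − (Σx)²/n = 1120151 − 1051569.8 = 68581.2
Sxy = Σxy − (Σx)(Σy)/n = 7125.9 − 6970.72 = 155.18
b = Sxy/Sxx = 155.18/68581.2 = 0.002263
a = ȳ − b·x̄ = 3.04 − 0.002263·458.6 = 2.002317
ŷ(550) = a + b·550 = 2.002317 + 0.002263·550 = 3.246813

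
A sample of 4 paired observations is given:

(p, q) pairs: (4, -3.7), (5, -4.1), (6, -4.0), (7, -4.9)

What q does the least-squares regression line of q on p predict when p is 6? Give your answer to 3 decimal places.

n = 4, Σx = 22, Σy = -16.7, Σxy = -93.6, Σx² = 126
Sxx = Σx² − (Σx)²/n = 126 − 121 = 5
Sxy = Σxy − (Σx)(Σy)/n = -93.6 − (-91.85) = -1.75
b = Sxy/Sxx = -1.75/5 = -0.35
a = ȳ − b·x̄ = -4.175 − (-0.35)·5.5 = -2.25
ŷ(6) = a + b·6 = -2.25 + (-0.35)·6 = -4.35

-4.350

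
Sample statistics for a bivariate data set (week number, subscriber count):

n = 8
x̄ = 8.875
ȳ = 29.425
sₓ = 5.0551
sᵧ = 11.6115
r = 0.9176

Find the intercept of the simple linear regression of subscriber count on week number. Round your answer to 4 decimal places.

10.7190

b = r · sᵧ/sₓ = 0.9176 · 11.6115/5.0551 = 2.107715
a = ȳ − b·x̄ = 29.425 − 2.107715·8.875 = 10.719025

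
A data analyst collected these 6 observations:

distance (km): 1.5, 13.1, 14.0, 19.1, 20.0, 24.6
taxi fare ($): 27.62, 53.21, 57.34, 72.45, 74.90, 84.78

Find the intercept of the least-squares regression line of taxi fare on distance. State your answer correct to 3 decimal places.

n = 6, Σx = 92.3, Σy = 370.3, Σxy = 6508.624, Σx² = 1739.83
Sxx = Σx² − (Σx)²/n = 1739.83 − 1419.881667 = 319.948333
Sxy = Σxy − (Σx)(Σy)/n = 6508.624 − 5696.448333 = 812.175667
b = Sxy/Sxx = 812.175667/319.948333 = 2.538459
a = ȳ − b·x̄ = 61.716667 − 2.538459·15.383333 = 22.666709

22.667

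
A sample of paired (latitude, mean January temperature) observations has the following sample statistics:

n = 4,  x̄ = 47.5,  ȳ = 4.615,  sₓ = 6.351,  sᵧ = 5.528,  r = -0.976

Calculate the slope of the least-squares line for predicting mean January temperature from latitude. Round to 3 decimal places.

-0.850

b = r · sᵧ/sₓ = -0.976 · 5.528/6.351 = -0.849524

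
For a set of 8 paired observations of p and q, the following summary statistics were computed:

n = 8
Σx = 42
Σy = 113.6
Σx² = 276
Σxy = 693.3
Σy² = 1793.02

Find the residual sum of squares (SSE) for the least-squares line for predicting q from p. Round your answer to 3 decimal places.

Sxx = Σx² − (Σx)²/n = 276 − 220.5 = 55.5
Sxy = Σxy − (Σx)(Σy)/n = 693.3 − 596.4 = 96.9
Syy = Σy² − (Σy)²/n = 1793.02 − 1613.12 = 179.9
b = Sxy/Sxx = 96.9/55.5 = 1.745946
SSE = Syy − b·Sxy = 179.9 − 1.745946·96.9 = 10.717838

10.718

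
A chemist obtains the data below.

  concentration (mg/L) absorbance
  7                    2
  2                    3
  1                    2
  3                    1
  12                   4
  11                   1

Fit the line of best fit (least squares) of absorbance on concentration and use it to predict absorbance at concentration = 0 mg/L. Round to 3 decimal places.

1.845

n = 6, Σx = 36, Σy = 13, Σxy = 84, Σx² = 328
Sxx = Σx² − (Σx)²/n = 328 − 216 = 112
Sxy = Σxy − (Σx)(Σy)/n = 84 − 78 = 6
b = Sxy/Sxx = 6/112 = 0.053571
a = ȳ − b·x̄ = 2.166667 − 0.053571·6 = 1.845238
ŷ(0) = a + b·0 = 1.845238 + 0.053571·0 = 1.845238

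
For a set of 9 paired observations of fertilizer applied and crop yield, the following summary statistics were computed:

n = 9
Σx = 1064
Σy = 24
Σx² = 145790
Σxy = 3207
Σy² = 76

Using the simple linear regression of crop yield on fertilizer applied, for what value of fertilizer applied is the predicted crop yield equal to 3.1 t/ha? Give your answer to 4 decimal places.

141.6686

Sxx = Σx² − (Σx)²/n = 145790 − 125788.444444 = 20001.555556
Sxy = Σxy − (Σx)(Σy)/n = 3207 − 2837.333333 = 369.666667
b = Sxy/Sxx = 369.666667/20001.555556 = 0.018482
a = ȳ − b·x̄ = 2.666667 − 0.018482·118.222222 = 0.481696
Set a + b·x = 3.1: x = (3.1 − 0.481696) / 0.018482 = 141.668590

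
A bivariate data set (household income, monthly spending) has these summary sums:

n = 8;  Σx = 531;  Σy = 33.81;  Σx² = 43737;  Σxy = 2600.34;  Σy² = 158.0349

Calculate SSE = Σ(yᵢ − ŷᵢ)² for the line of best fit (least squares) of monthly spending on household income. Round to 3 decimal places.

Sxx = Σx² − (Σx)²/n = 43737 − 35245.125 = 8491.875
Sxy = Σxy − (Σx)(Σy)/n = 2600.34 − 2244.13875 = 356.20125
Syy = Σy² − (Σy)²/n = 158.0349 − 142.889512 = 15.145388
b = Sxy/Sxx = 356.20125/8491.875 = 0.041946
SSE = Syy − b·Sxy = 15.145388 − 0.041946·356.20125 = 0.204125

0.204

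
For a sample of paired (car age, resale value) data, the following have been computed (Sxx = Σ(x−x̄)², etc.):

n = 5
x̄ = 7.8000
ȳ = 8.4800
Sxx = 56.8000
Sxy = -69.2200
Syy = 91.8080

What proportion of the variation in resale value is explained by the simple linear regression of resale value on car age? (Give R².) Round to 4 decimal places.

R² = Sxy²/(Sxx·Syy) = (-69.22)²/(56.8·91.808) = 0.918828

0.9188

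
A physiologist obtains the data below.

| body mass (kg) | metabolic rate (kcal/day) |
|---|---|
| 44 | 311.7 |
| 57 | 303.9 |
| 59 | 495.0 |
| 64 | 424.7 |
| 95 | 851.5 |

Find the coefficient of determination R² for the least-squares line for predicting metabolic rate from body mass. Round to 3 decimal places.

n = 5, Σx = 319, Σy = 2386.8, Σxy = 168315.4, Σx² = 21787, Σy² = 1339959.44
Sxx = Σx² − (Σx)²/n = 21787 − 20352.2 = 1434.8
Sxy = Σxy − (Σx)(Σy)/n = 168315.4 − 152277.84 = 16037.56
Syy = Σy² − (Σy)²/n = 1339959.44 − 1139362.848 = 200596.592
R² = Sxy²/(Sxx·Syy) = (16037.56)²/(1434.8·200596.592) = 0.893638

0.894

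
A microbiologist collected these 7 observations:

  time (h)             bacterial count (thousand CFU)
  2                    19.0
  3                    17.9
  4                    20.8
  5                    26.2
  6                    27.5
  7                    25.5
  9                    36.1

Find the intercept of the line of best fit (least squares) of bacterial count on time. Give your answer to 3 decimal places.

n = 7, Σx = 36, Σy = 173, Σxy = 974.3, Σx² = 220
Sxx = Σx² − (Σx)²/n = 220 − 185.142857 = 34.857143
Sxy = Σxy − (Σx)(Σy)/n = 974.3 − 889.714286 = 84.585714
b = Sxy/Sxx = 84.585714/34.857143 = 2.426639
a = ȳ − b·x̄ = 24.714286 − 2.426639·5.142857 = 12.234426

12.234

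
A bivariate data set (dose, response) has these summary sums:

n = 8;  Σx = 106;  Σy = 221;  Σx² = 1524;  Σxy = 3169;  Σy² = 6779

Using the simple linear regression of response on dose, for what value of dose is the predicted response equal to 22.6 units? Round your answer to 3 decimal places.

10.756

Sxx = Σx² − (Σx)²/n = 1524 − 1404.5 = 119.5
Sxy = Σxy − (Σx)(Σy)/n = 3169 − 2928.25 = 240.75
b = Sxy/Sxx = 240.75/119.5 = 2.014644
a = ȳ − b·x̄ = 27.625 − 2.014644·13.25 = 0.930962
Set a + b·x = 22.6: x = (22.6 − 0.930962) / 2.014644 = 10.755763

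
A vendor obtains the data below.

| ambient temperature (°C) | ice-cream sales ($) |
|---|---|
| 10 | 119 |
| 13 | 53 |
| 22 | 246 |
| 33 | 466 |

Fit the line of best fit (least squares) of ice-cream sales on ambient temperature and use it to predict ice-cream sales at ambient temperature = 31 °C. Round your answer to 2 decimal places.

415.57

n = 4, Σx = 78, Σy = 884, Σxy = 22669, Σx² = 1842
Sxx = Σx² − (Σx)²/n = 1842 − 1521 = 321
Sxy = Σxy − (Σx)(Σy)/n = 22669 − 17238 = 5431
b = Sxy/Sxx = 5431/321 = 16.919003
a = ȳ − b·x̄ = 221 − 16.919003·19.5 = -108.920561
ŷ(31) = a + b·31 = -108.920561 + 16.919003·31 = 415.568536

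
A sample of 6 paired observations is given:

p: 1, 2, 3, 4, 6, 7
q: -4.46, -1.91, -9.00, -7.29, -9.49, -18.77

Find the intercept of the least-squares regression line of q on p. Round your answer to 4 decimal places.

n = 6, Σx = 23, Σy = -50.92, Σxy = -252.77, Σx² = 115
Sxx = Σx² − (Σx)²/n = 115 − 88.166667 = 26.833333
Sxy = Σxy − (Σx)(Σy)/n = -252.77 − (-195.193333) = -57.576667
b = Sxy/Sxx = -57.576667/26.833333 = -2.145714
a = ȳ − b·x̄ = -8.486667 − (-2.145714)·3.833333 = -0.261429

-0.2614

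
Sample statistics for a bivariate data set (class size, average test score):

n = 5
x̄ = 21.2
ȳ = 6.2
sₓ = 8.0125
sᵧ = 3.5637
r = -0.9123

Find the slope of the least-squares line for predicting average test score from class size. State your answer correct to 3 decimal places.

-0.406

b = r · sᵧ/sₓ = -0.9123 · 3.5637/8.0125 = -0.405761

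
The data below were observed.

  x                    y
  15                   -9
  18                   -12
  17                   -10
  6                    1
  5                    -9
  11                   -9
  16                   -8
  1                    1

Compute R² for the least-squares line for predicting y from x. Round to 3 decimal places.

0.604

n = 8, Σx = 89, Σy = -55, Σxy = -786, Σx² = 1277, Σy² = 553
Sxx = Σx² − (Σx)²/n = 1277 − 990.125 = 286.875
Sxy = Σxy − (Σx)(Σy)/n = -786 − (-611.875) = -174.125
Syy = Σy² − (Σy)²/n = 553 − 378.125 = 174.875
R² = Sxy²/(Sxx·Syy) = (-174.125)²/(286.875·174.875) = 0.604369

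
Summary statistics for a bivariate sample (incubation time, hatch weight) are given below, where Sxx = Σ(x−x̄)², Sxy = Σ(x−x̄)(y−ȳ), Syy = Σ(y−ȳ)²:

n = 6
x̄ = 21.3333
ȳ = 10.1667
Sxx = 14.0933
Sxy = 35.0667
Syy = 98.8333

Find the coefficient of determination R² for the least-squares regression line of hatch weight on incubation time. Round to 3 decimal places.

R² = Sxy²/(Sxx·Syy) = (35.0667)²/(14.0933·98.8333) = 0.882823

0.883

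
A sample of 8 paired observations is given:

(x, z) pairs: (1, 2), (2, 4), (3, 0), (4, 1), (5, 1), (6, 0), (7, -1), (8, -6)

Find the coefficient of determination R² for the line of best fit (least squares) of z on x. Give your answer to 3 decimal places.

n = 8, Σx = 36, Σy = 1, Σxy = -36, Σx² = 204, Σy² = 59
Sxx = Σx² − (Σx)²/n = 204 − 162 = 42
Sxy = Σxy − (Σx)(Σy)/n = -36 − 4.5 = -40.5
Syy = Σy² − (Σy)²/n = 59 − 0.125 = 58.875
R² = Sxy²/(Sxx·Syy) = (-40.5)²/(42·58.875) = 0.663330

0.663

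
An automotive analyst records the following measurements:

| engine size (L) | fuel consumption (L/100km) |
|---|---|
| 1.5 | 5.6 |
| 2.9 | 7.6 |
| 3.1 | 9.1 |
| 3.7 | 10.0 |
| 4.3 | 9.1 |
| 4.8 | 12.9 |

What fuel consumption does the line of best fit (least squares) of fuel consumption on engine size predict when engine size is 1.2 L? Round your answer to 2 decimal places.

4.89

n = 6, Σx = 20.3, Σy = 54.3, Σxy = 196.7, Σx² = 75.49
Sxx = Σx² − (Σx)²/n = 75.49 − 68.681667 = 6.808333
Sxy = Σxy − (Σx)(Σy)/n = 196.7 − 183.715 = 12.985
b = Sxy/Sxx = 12.985/6.808333 = 1.907222
a = ȳ − b·x̄ = 9.05 − 1.907222·3.383333 = 2.597234
ŷ(1.2) = a + b·1.2 = 2.597234 + 1.907222·1.2 = 4.885900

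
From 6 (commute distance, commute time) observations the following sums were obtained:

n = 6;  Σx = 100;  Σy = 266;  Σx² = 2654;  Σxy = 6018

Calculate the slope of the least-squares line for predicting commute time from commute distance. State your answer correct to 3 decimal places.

1.605

Sxx = Σx² − (Σx)²/n = 2654 − 1666.666667 = 987.333333
Sxy = Σxy − (Σx)(Σy)/n = 6018 − 4433.333333 = 1584.666667
b = Sxy/Sxx = 1584.666667/987.333333 = 1.604997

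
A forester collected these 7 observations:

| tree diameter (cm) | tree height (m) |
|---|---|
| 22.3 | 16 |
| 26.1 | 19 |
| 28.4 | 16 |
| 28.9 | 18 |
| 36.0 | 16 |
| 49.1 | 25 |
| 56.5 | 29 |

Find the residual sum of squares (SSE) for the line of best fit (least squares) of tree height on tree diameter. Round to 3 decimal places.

27.962

n = 7, Σx = 247.3, Σy = 139, Σxy = 5269.3, Σx² = 9719.33, Σy² = 2919
Sxx = Σx² − (Σx)²/n = 9719.33 − 8736.755714 = 982.574286
Sxy = Σxy − (Σx)(Σy)/n = 5269.3 − 4910.671429 = 358.628571
Syy = Σy² − (Σy)²/n = 2919 − 2760.142857 = 158.857143
b = Sxy/Sxx = 358.628571/982.574286 = 0.364989
SSE = Syy − b·Sxy = 158.857143 − 0.364989·358.628571 = 27.961745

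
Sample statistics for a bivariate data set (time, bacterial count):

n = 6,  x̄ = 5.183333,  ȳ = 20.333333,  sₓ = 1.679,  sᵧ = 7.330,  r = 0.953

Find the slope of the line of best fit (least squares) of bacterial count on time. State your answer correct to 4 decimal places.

b = r · sᵧ/sₓ = 0.953 · 7.33/1.679 = 4.160506

4.1605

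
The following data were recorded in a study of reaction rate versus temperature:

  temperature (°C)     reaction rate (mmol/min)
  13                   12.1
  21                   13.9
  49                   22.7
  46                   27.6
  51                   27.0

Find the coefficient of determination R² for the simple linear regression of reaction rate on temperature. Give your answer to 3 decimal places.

n = 5, Σx = 180, Σy = 103.3, Σxy = 4208.1, Σx² = 7728, Σy² = 2345.67
Sxx = Σx² − (Σx)²/n = 7728 − 6480 = 1248
Sxy = Σxy − (Σx)(Σy)/n = 4208.1 − 3718.8 = 489.3
Syy = Σy² − (Σy)²/n = 2345.67 − 2134.178 = 211.492
R² = Sxy²/(Sxx·Syy) = (489.3)²/(1248·211.492) = 0.907072

0.907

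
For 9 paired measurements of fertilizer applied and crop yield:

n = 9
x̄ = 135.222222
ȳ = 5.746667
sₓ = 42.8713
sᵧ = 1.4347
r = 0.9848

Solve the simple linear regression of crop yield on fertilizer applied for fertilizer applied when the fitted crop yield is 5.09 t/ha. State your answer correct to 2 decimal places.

115.30

b = r · sᵧ/sₓ = 0.9848 · 1.4347/42.8713 = 0.032957
a = ȳ − b·x̄ = 5.746667 − 0.032957·135.222222 = 1.290201
Set a + b·x = 5.09: x = (5.09 − 1.290201) / 0.032957 = 115.297021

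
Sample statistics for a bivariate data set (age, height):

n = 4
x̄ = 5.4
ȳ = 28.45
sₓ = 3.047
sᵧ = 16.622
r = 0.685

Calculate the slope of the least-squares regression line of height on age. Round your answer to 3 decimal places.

3.737

b = r · sᵧ/sₓ = 0.685 · 16.622/3.047 = 3.736813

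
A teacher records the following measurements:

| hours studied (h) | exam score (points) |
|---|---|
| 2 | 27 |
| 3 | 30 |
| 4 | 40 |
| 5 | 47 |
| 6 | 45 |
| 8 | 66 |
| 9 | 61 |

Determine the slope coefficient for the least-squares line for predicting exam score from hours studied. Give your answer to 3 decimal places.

5.471

n = 7, Σx = 37, Σy = 316, Σxy = 1886, Σx² = 235
Sxx = Σx² − (Σx)²/n = 235 − 195.571429 = 39.428571
Sxy = Σxy − (Σx)(Σy)/n = 1886 − 1670.285714 = 215.714286
b = Sxy/Sxx = 215.714286/39.428571 = 5.471014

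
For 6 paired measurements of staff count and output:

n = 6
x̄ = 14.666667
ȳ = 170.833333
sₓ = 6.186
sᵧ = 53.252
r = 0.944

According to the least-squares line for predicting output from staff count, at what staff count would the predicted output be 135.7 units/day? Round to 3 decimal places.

b = r · sᵧ/sₓ = 0.944 · 53.252/6.186 = 8.126396
a = ȳ − b·x̄ = 170.833333 − 8.126396·14.666667 = 51.646183
Set a + b·x = 135.7: x = (135.7 − 51.646183) / 8.126396 = 10.343307

10.343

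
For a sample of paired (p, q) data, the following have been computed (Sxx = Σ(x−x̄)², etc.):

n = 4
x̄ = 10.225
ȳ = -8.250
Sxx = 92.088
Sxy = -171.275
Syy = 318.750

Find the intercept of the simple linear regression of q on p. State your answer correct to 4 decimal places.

10.7675

b = Sxy/Sxx = -171.275/92.088 = -1.859906
a = ȳ − b·x̄ = -8.25 − (-1.859906)·10.225 = 10.767536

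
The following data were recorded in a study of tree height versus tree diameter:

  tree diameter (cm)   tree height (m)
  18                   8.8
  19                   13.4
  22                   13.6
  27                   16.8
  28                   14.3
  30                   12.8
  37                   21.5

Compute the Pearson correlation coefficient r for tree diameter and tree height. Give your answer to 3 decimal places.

0.818

n = 7, Σx = 181, Σy = 101.2, Σxy = 2745.7, Σx² = 4951, Σy² = 1554.78
Sxx = Σx² − (Σx)²/n = 4951 − 4680.142857 = 270.857143
Sxy = Σxy − (Σx)(Σy)/n = 2745.7 − 2616.742857 = 128.957143
Syy = Σy² − (Σy)²/n = 1554.78 − 1463.062857 = 91.717143
r = Sxy/√(Sxx·Syy) = 128.957143/√(24842.243265) = 128.957143/157.614223 = 0.818182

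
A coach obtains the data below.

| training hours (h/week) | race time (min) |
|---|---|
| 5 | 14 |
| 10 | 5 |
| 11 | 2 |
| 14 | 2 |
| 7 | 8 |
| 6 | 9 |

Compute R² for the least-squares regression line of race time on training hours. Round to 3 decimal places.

n = 6, Σx = 53, Σy = 40, Σxy = 280, Σx² = 527, Σy² = 374
Sxx = Σx² − (Σx)²/n = 527 − 468.166667 = 58.833333
Sxy = Σxy − (Σx)(Σy)/n = 280 − 353.333333 = -73.333333
Syy = Σy² − (Σy)²/n = 374 − 266.666667 = 107.333333
R² = Sxy²/(Sxx·Syy) = (-73.333333)²/(58.833333·107.333333) = 0.851618

0.852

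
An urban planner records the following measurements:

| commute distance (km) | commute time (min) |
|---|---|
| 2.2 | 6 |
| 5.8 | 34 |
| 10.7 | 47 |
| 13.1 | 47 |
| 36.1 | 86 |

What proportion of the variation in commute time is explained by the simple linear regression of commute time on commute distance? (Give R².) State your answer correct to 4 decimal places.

n = 5, Σx = 67.9, Σy = 220, Σxy = 4433.6, Σx² = 1627.79, Σy² = 13006
Sxx = Σx² − (Σx)²/n = 1627.79 − 922.082 = 705.708
Sxy = Σxy − (Σx)(Σy)/n = 4433.6 − 2987.6 = 1446
Syy = Σy² − (Σy)²/n = 13006 − 9680 = 3326
R² = Sxy²/(Sxx·Syy) = (1446)²/(705.708·3326) = 0.890819

0.8908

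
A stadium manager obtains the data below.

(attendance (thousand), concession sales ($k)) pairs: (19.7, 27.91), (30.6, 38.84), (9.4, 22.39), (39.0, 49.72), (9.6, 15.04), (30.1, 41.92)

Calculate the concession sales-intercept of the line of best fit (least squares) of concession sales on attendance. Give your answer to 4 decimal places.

8.3977

n = 6, Σx = 138.4, Σy = 195.82, Σxy = 5294.053, Σx² = 3931.98
Sxx = Σx² − (Σx)²/n = 3931.98 − 3192.426667 = 739.553333
Sxy = Σxy − (Σx)(Σy)/n = 5294.053 − 4516.914667 = 777.138333
b = Sxy/Sxx = 777.138333/739.553333 = 1.050821
a = ȳ − b·x̄ = 32.636667 − 1.050821·23.066667 = 8.397724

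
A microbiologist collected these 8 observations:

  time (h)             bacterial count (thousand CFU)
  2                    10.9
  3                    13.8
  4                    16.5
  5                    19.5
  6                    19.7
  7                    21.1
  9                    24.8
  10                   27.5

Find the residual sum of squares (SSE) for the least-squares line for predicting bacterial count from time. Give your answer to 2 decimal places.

5.36

n = 8, Σx = 46, Σy = 153.8, Σxy = 990.8, Σx² = 320, Σy² = 3166.34
Sxx = Σx² − (Σx)²/n = 320 − 264.5 = 55.5
Sxy = Σxy − (Σx)(Σy)/n = 990.8 − 884.35 = 106.45
Syy = Σy² − (Σy)²/n = 3166.34 − 2956.805 = 209.535
b = Sxy/Sxx = 106.45/55.5 = 1.918018
SSE = Syy − b·Sxy = 209.535 − 1.918018·106.45 = 5.361982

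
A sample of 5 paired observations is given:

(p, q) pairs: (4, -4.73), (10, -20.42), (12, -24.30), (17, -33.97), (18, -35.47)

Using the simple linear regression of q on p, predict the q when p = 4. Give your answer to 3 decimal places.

-5.938

n = 5, Σx = 61, Σy = -118.89, Σxy = -1730.67, Σx² = 873
Sxx = Σx² − (Σx)²/n = 873 − 744.2 = 128.8
Sxy = Σxy − (Σx)(Σy)/n = -1730.67 − (-1450.458) = -280.212
b = Sxy/Sxx = -280.212/128.8 = -2.175559
a = ȳ − b·x̄ = -23.778 − (-2.175559)·12.2 = 2.763820
ŷ(4) = a + b·4 = 2.763820 + (-2.175559)·4 = -5.938416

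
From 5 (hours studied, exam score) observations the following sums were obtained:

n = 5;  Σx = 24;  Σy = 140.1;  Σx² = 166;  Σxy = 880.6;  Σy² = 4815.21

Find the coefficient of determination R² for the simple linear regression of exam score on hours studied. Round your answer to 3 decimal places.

0.958

Sxx = Σx² − (Σx)²/n = 166 − 115.2 = 50.8
Sxy = Σxy − (Σx)(Σy)/n = 880.6 − 672.48 = 208.12
Syy = Σy² − (Σy)²/n = 4815.21 − 3925.602 = 889.608
R² = Sxy²/(Sxx·Syy) = (208.12)²/(50.8·889.608) = 0.958441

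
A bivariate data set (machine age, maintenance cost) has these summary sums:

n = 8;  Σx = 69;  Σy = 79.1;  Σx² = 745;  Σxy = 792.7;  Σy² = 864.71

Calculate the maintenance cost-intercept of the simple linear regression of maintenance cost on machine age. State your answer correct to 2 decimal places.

Sxx = Σx² − (Σx)²/n = 745 − 595.125 = 149.875
Sxy = Σxy − (Σx)(Σy)/n = 792.7 − 682.2375 = 110.4625
b = Sxy/Sxx = 110.4625/149.875 = 0.737031
a = ȳ − b·x̄ = 9.8875 − 0.737031·8.625 = 3.530609

3.53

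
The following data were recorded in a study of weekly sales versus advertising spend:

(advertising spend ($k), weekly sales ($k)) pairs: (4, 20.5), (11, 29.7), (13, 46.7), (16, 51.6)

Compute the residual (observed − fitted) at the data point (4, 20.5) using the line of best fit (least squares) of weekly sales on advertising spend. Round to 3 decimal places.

n = 4, Σx = 44, Σy = 148.5, Σxy = 1841.4, Σx² = 562
Sxx = Σx² − (Σx)²/n = 562 − 484 = 78
Sxy = Σxy − (Σx)(Σy)/n = 1841.4 − 1633.5 = 207.9
b = Sxy/Sxx = 207.9/78 = 2.665385
a = ȳ − b·x̄ = 37.125 − 2.665385·11 = 7.805769
ŷ(4) = 7.805769 + 2.665385·4 = 18.467308
residual = y − ŷ = 20.5 − 18.467308 = 2.032692

2.033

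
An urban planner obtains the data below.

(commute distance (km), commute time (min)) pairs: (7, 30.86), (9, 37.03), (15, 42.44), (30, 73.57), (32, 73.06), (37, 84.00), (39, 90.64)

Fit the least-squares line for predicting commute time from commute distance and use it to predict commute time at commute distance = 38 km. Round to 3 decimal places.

86.522

n = 7, Σx = 169, Σy = 431.6, Σxy = 12373.87, Σx² = 5169
Sxx = Σx² − (Σx)²/n = 5169 − 4080.142857 = 1088.857143
Sxy = Σxy − (Σx)(Σy)/n = 12373.87 − 10420.057143 = 1953.812857
b = Sxy/Sxx = 1953.812857/1088.857143 = 1.794370
a = ȳ − b·x̄ = 61.657143 − 1.794370·24.142857 = 18.335918
ŷ(38) = a + b·38 = 18.335918 + 1.794370·38 = 86.521988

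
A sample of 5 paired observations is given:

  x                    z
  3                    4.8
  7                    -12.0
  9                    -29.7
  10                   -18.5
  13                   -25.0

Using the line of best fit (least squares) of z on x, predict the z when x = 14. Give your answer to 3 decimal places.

-33.483

n = 5, Σx = 42, Σy = -80.4, Σxy = -846.9, Σx² = 408
Sxx = Σx² − (Σx)²/n = 408 − 352.8 = 55.2
Sxy = Σxy − (Σx)(Σy)/n = -846.9 − (-675.36) = -171.54
b = Sxy/Sxx = -171.54/55.2 = -3.107609
a = ȳ − b·x̄ = -16.08 − (-3.107609)·8.4 = 10.023913
ŷ(14) = a + b·14 = 10.023913 + (-3.107609)·14 = -33.482609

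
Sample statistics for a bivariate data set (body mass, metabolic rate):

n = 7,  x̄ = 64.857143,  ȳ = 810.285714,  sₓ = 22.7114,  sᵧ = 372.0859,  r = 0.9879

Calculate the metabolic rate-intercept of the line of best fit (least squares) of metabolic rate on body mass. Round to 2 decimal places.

-239.43

b = r · sᵧ/sₓ = 0.9879 · 372.0859/22.7114 = 16.184985
a = ȳ − b·x̄ = 810.285714 − 16.184985·64.857143 = -239.426151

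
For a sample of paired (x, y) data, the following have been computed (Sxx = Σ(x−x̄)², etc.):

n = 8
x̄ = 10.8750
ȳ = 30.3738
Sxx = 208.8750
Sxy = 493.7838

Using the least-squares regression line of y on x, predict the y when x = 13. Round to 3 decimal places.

35.397

b = Sxy/Sxx = 493.7838/208.875 = 2.364016
a = ȳ − b·x̄ = 30.3738 − 2.364016·10.875 = 4.665128
ŷ(13) = a + b·13 = 4.665128 + 2.364016·13 = 35.397334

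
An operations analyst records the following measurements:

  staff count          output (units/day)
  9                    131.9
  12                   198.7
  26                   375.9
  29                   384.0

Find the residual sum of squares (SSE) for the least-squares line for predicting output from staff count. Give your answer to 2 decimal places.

n = 4, Σx = 76, Σy = 1090.5, Σxy = 24480.9, Σx² = 1742, Σy² = 345636.11
Sxx = Σx² − (Σx)²/n = 1742 − 1444 = 298
Sxy = Σxy − (Σx)(Σy)/n = 24480.9 − 20719.5 = 3761.4
Syy = Σy² − (Σy)²/n = 345636.11 − 297297.5625 = 48338.5475
b = Sxy/Sxx = 3761.4/298 = 12.622148
SSE = Syy − b·Sxy = 48338.5475 − 12.622148·3761.4 = 861.601326

861.60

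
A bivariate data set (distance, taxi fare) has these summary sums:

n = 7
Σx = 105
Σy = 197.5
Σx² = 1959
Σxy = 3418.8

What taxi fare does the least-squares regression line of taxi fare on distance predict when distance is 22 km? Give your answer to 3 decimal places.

36.532

Sxx = Σx² − (Σx)²/n = 1959 − 1575 = 384
Sxy = Σxy − (Σx)(Σy)/n = 3418.8 − 2962.5 = 456.3
b = Sxy/Sxx = 456.3/384 = 1.188281
a = ȳ − b·x̄ = 28.214286 − 1.188281·15 = 10.390067
ŷ(22) = a + b·22 = 10.390067 + 1.188281·22 = 36.532254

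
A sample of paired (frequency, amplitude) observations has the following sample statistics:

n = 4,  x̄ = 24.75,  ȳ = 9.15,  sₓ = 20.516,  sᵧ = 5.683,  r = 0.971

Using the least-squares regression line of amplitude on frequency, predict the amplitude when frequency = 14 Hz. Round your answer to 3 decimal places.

b = r · sᵧ/sₓ = 0.971 · 5.683/20.516 = 0.268970
a = ȳ − b·x̄ = 9.15 − 0.268970·24.75 = 2.492987
ŷ(14) = a + b·14 = 2.492987 + 0.268970·14 = 6.258570

6.259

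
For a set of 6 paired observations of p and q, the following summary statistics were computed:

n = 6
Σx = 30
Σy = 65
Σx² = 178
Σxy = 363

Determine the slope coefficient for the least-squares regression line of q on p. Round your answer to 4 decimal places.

Sxx = Σx² − (Σx)²/n = 178 − 150 = 28
Sxy = Σxy − (Σx)(Σy)/n = 363 − 325 = 38
b = Sxy/Sxx = 38/28 = 1.357143

1.3571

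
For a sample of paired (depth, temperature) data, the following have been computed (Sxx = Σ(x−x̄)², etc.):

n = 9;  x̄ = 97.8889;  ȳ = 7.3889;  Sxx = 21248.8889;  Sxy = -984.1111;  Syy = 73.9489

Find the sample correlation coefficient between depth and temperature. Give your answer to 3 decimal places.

r = Sxy/√(Sxx·Syy) = -984.1111/√(1571331.960377) = -984.1111/1253.527806 = -0.785073

-0.785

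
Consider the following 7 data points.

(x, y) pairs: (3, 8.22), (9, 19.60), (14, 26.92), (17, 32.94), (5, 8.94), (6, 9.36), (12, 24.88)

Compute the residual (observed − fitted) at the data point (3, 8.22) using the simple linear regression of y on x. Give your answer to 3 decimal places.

1.897

n = 7, Σx = 66, Σy = 130.86, Σxy = 1537.34, Σx² = 780
Sxx = Σx² − (Σx)²/n = 780 − 622.285714 = 157.714286
Sxy = Σxy − (Σx)(Σy)/n = 1537.34 − 1233.822857 = 303.517143
b = Sxy/Sxx = 303.517143/157.714286 = 1.924475
a = ȳ − b·x̄ = 18.694286 − 1.924475·9.428571 = 0.549239
ŷ(3) = 0.549239 + 1.924475·3 = 6.322663
residual = y − ŷ = 8.22 − 6.322663 = 1.897337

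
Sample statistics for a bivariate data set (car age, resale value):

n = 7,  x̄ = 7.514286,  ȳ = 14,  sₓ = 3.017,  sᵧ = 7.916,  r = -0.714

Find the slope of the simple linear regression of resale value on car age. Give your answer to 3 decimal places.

b = r · sᵧ/sₓ = -0.714 · 7.916/3.017 = -1.873392

-1.873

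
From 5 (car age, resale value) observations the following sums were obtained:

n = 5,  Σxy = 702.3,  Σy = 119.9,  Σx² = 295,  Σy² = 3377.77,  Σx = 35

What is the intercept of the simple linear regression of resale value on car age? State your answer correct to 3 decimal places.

Sxx = Σx² − (Σx)²/n = 295 − 245 = 50
Sxy = Σxy − (Σx)(Σy)/n = 702.3 − 839.3 = -137
b = Sxy/Sxx = -137/50 = -2.74
a = ȳ − b·x̄ = 23.98 − (-2.74)·7 = 43.16

43.160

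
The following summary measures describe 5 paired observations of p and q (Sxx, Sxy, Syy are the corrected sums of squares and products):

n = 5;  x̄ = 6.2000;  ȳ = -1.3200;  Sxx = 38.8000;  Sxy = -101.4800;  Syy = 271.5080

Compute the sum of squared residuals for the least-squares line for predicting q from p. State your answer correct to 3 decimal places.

6.091

b = Sxy/Sxx = -101.48/38.8 = -2.615464
SSE = Syy − b·Sxy = 271.508 − (-2.615464)·(-101.48) = 6.090722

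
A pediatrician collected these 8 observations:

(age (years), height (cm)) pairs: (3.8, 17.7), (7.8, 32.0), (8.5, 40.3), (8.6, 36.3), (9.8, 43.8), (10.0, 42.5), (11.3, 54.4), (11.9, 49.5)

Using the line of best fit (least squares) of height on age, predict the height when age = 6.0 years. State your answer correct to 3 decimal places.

n = 8, Σx = 71.7, Σy = 316.5, Σxy = 3029.6, Σx² = 686.83
Sxx = Σx² − (Σx)²/n = 686.83 − 642.61125 = 44.21875
Sxy = Σxy − (Σx)(Σy)/n = 3029.6 − 2836.63125 = 192.96875
b = Sxy/Sxx = 192.96875/44.21875 = 4.363958
a = ȳ − b·x̄ = 39.5625 − 4.363958·8.9625 = 0.450530
ŷ(6.0) = a + b·6.0 = 0.450530 + 4.363958·6 = 26.634276

26.634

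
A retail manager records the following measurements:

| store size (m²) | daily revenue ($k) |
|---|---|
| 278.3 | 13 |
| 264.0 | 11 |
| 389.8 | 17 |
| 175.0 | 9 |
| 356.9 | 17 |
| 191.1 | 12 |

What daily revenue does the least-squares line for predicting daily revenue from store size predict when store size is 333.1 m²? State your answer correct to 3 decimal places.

15.163

n = 6, Σx = 1655.1, Σy = 79, Σxy = 23084, Σx² = 493612.75
Sxx = Σx² − (Σx)²/n = 493612.75 − 456559.335 = 37053.415
Sxy = Σxy − (Σx)(Σy)/n = 23084 − 21792.15 = 1291.85
b = Sxy/Sxx = 1291.85/37053.415 = 0.034865
a = ȳ − b·x̄ = 13.166667 − 0.034865·275.85 = 3.549285
ŷ(333.1) = a + b·333.1 = 3.549285 + 0.034865·333.1 = 15.162661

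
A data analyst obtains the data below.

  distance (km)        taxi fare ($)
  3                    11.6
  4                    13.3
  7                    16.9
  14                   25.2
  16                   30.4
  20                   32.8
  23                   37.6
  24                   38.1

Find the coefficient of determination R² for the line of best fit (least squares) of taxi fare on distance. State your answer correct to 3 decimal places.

n = 8, Σx = 111, Σy = 205.9, Σxy = 3480.7, Σx² = 2031, Σy² = 6097.47
Sxx = Σx² − (Σx)²/n = 2031 − 1540.125 = 490.875
Sxy = Σxy − (Σx)(Σy)/n = 3480.7 − 2856.8625 = 623.8375
Syy = Σy² − (Σy)²/n = 6097.47 − 5299.35125 = 798.11875
R² = Sxy²/(Sxx·Syy) = (623.8375)²/(490.875·798.11875) = 0.993355

0.993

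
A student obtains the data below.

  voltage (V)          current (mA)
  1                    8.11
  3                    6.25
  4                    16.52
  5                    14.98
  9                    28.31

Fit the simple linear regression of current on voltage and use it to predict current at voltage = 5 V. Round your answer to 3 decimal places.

16.475

n = 5, Σx = 22, Σy = 74.17, Σxy = 422.63, Σx² = 132
Sxx = Σx² − (Σx)²/n = 132 − 96.8 = 35.2
Sxy = Σxy − (Σx)(Σy)/n = 422.63 − 326.348 = 96.282
b = Sxy/Sxx = 96.282/35.2 = 2.735284
a = ȳ − b·x̄ = 14.834 − 2.735284·4.4 = 2.79875
ŷ(5) = a + b·5 = 2.79875 + 2.735284·5 = 16.475170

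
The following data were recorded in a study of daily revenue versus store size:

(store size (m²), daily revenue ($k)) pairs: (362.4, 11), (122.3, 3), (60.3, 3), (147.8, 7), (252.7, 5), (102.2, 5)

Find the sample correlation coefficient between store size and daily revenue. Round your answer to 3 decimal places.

0.831

n = 6, Σx = 1047.7, Σy = 34, Σxy = 7343.3, Σx² = 246074.11, Σy² = 238
Sxx = Σx² − (Σx)²/n = 246074.11 − 182945.881667 = 63128.228333
Sxy = Σxy − (Σx)(Σy)/n = 7343.3 − 5936.966667 = 1406.333333
Syy = Σy² − (Σy)²/n = 238 − 192.666667 = 45.333333
r = Sxy/√(Sxx·Syy) = 1406.333333/√(2861813.017778) = 1406.333333/1691.689398 = 0.831319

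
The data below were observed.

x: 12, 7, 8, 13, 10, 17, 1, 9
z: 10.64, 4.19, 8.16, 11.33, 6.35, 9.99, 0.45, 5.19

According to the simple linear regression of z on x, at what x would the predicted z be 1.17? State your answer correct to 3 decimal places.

1.171

n = 8, Σx = 77, Σy = 56.3, Σxy = 650.07, Σx² = 897
Sxx = Σx² − (Σx)²/n = 897 − 741.125 = 155.875
Sxy = Σxy − (Σx)(Σy)/n = 650.07 − 541.8875 = 108.1825
b = Sxy/Sxx = 108.1825/155.875 = 0.694034
a = ȳ − b·x̄ = 7.0375 − 0.694034·9.625 = 0.357426
Set a + b·x = 1.17: x = (1.17 − 0.357426) / 0.694034 = 1.170799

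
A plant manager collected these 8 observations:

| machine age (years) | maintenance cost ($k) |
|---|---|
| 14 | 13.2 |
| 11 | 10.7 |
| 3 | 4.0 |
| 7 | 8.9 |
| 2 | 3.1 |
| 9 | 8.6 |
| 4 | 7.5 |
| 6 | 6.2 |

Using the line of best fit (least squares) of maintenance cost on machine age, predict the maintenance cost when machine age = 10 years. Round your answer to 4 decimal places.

n = 8, Σx = 56, Σy = 62.2, Σxy = 527.6, Σx² = 512
Sxx = Σx² − (Σx)²/n = 512 − 392 = 120
Sxy = Σxy − (Σx)(Σy)/n = 527.6 − 435.4 = 92.2
b = Sxy/Sxx = 92.2/120 = 0.768333
a = ȳ − b·x̄ = 7.775 − 0.768333·7 = 2.396667
ŷ(10) = a + b·10 = 2.396667 + 0.768333·10 = 10.08

10.0800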